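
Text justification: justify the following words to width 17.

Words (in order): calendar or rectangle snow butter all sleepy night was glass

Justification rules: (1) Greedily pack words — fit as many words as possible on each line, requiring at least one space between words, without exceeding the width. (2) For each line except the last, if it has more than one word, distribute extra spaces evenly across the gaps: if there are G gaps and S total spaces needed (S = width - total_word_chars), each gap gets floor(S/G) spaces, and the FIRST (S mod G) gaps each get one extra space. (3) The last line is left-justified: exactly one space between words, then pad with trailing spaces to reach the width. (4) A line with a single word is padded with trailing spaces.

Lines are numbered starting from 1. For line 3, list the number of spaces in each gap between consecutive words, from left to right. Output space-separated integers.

Answer: 1 1

Derivation:
Line 1: ['calendar', 'or'] (min_width=11, slack=6)
Line 2: ['rectangle', 'snow'] (min_width=14, slack=3)
Line 3: ['butter', 'all', 'sleepy'] (min_width=17, slack=0)
Line 4: ['night', 'was', 'glass'] (min_width=15, slack=2)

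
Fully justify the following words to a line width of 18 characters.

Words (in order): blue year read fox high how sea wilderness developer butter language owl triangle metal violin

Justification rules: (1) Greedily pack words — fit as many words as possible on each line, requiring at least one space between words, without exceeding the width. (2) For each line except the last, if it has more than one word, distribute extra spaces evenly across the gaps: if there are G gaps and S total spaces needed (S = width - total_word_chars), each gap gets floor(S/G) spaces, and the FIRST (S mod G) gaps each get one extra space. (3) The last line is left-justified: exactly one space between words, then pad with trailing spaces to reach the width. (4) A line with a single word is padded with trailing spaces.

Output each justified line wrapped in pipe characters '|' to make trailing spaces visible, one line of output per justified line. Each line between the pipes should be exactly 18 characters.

Line 1: ['blue', 'year', 'read', 'fox'] (min_width=18, slack=0)
Line 2: ['high', 'how', 'sea'] (min_width=12, slack=6)
Line 3: ['wilderness'] (min_width=10, slack=8)
Line 4: ['developer', 'butter'] (min_width=16, slack=2)
Line 5: ['language', 'owl'] (min_width=12, slack=6)
Line 6: ['triangle', 'metal'] (min_width=14, slack=4)
Line 7: ['violin'] (min_width=6, slack=12)

Answer: |blue year read fox|
|high    how    sea|
|wilderness        |
|developer   butter|
|language       owl|
|triangle     metal|
|violin            |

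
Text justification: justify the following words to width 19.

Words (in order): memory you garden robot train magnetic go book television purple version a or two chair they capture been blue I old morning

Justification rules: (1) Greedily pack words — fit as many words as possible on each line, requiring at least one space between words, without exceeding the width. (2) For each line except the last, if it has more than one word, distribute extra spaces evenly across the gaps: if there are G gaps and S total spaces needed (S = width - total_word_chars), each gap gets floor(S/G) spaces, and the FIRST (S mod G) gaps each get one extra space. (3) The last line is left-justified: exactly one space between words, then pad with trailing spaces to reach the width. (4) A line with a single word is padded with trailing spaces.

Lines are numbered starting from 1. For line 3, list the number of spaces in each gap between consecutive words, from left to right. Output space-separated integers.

Line 1: ['memory', 'you', 'garden'] (min_width=17, slack=2)
Line 2: ['robot', 'train'] (min_width=11, slack=8)
Line 3: ['magnetic', 'go', 'book'] (min_width=16, slack=3)
Line 4: ['television', 'purple'] (min_width=17, slack=2)
Line 5: ['version', 'a', 'or', 'two'] (min_width=16, slack=3)
Line 6: ['chair', 'they', 'capture'] (min_width=18, slack=1)
Line 7: ['been', 'blue', 'I', 'old'] (min_width=15, slack=4)
Line 8: ['morning'] (min_width=7, slack=12)

Answer: 3 2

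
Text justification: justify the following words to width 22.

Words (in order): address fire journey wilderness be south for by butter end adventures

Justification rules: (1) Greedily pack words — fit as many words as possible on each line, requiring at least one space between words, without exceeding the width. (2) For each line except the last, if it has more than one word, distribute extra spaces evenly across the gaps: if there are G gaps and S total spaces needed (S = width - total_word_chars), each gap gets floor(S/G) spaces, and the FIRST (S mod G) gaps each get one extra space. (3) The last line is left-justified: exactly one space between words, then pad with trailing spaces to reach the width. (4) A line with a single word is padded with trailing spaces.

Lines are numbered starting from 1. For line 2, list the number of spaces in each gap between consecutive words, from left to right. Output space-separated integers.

Answer: 3 2

Derivation:
Line 1: ['address', 'fire', 'journey'] (min_width=20, slack=2)
Line 2: ['wilderness', 'be', 'south'] (min_width=19, slack=3)
Line 3: ['for', 'by', 'butter', 'end'] (min_width=17, slack=5)
Line 4: ['adventures'] (min_width=10, slack=12)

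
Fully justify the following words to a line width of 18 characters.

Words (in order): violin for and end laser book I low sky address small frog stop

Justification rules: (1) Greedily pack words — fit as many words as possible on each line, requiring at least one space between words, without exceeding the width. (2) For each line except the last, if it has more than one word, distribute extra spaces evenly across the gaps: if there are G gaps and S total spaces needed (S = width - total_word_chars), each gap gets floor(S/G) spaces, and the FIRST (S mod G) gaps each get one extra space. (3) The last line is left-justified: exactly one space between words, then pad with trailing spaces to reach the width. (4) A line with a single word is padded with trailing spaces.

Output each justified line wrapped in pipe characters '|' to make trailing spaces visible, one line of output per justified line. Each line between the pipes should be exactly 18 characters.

Answer: |violin for and end|
|laser  book  I low|
|sky  address small|
|frog stop         |

Derivation:
Line 1: ['violin', 'for', 'and', 'end'] (min_width=18, slack=0)
Line 2: ['laser', 'book', 'I', 'low'] (min_width=16, slack=2)
Line 3: ['sky', 'address', 'small'] (min_width=17, slack=1)
Line 4: ['frog', 'stop'] (min_width=9, slack=9)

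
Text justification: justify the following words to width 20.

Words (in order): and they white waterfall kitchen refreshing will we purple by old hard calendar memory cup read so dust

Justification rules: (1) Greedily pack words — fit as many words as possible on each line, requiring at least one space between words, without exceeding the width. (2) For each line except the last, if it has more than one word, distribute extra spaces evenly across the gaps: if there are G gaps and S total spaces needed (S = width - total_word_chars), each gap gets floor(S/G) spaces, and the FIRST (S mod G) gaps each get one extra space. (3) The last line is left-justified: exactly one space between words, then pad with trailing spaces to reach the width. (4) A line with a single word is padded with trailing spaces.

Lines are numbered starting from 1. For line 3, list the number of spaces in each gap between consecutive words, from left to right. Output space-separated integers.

Answer: 2 2

Derivation:
Line 1: ['and', 'they', 'white'] (min_width=14, slack=6)
Line 2: ['waterfall', 'kitchen'] (min_width=17, slack=3)
Line 3: ['refreshing', 'will', 'we'] (min_width=18, slack=2)
Line 4: ['purple', 'by', 'old', 'hard'] (min_width=18, slack=2)
Line 5: ['calendar', 'memory', 'cup'] (min_width=19, slack=1)
Line 6: ['read', 'so', 'dust'] (min_width=12, slack=8)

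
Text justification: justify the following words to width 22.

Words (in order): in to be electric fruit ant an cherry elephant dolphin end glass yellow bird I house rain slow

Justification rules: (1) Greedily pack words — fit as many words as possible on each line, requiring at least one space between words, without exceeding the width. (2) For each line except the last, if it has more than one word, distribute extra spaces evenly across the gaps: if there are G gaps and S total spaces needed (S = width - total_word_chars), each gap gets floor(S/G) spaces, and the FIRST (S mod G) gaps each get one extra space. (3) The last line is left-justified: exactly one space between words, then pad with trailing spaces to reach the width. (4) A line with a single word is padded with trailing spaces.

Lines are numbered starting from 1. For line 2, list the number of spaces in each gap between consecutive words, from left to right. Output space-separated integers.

Answer: 2 2 2

Derivation:
Line 1: ['in', 'to', 'be', 'electric'] (min_width=17, slack=5)
Line 2: ['fruit', 'ant', 'an', 'cherry'] (min_width=19, slack=3)
Line 3: ['elephant', 'dolphin', 'end'] (min_width=20, slack=2)
Line 4: ['glass', 'yellow', 'bird', 'I'] (min_width=19, slack=3)
Line 5: ['house', 'rain', 'slow'] (min_width=15, slack=7)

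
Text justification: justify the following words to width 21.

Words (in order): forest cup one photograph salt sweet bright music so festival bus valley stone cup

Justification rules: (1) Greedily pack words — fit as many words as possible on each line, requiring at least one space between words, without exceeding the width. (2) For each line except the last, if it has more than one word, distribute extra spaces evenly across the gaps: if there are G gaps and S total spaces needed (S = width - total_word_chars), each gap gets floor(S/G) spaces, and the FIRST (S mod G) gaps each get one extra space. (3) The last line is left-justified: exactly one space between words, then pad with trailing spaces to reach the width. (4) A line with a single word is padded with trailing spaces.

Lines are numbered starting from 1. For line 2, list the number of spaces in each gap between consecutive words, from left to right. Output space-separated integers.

Answer: 1 1

Derivation:
Line 1: ['forest', 'cup', 'one'] (min_width=14, slack=7)
Line 2: ['photograph', 'salt', 'sweet'] (min_width=21, slack=0)
Line 3: ['bright', 'music', 'so'] (min_width=15, slack=6)
Line 4: ['festival', 'bus', 'valley'] (min_width=19, slack=2)
Line 5: ['stone', 'cup'] (min_width=9, slack=12)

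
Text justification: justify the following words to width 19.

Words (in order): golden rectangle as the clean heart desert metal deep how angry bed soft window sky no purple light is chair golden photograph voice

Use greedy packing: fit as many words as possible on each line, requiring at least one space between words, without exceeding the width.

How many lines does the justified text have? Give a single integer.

Answer: 8

Derivation:
Line 1: ['golden', 'rectangle', 'as'] (min_width=19, slack=0)
Line 2: ['the', 'clean', 'heart'] (min_width=15, slack=4)
Line 3: ['desert', 'metal', 'deep'] (min_width=17, slack=2)
Line 4: ['how', 'angry', 'bed', 'soft'] (min_width=18, slack=1)
Line 5: ['window', 'sky', 'no'] (min_width=13, slack=6)
Line 6: ['purple', 'light', 'is'] (min_width=15, slack=4)
Line 7: ['chair', 'golden'] (min_width=12, slack=7)
Line 8: ['photograph', 'voice'] (min_width=16, slack=3)
Total lines: 8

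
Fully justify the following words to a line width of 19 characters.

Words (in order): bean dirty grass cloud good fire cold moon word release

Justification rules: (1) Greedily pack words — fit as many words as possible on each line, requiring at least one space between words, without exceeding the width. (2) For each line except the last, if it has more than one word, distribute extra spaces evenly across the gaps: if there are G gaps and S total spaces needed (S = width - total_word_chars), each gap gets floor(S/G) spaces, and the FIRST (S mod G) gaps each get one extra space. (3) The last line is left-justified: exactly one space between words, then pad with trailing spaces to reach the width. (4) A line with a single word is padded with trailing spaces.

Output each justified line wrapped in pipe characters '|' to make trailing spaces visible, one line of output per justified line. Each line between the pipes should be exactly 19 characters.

Answer: |bean   dirty  grass|
|cloud   good   fire|
|cold    moon   word|
|release            |

Derivation:
Line 1: ['bean', 'dirty', 'grass'] (min_width=16, slack=3)
Line 2: ['cloud', 'good', 'fire'] (min_width=15, slack=4)
Line 3: ['cold', 'moon', 'word'] (min_width=14, slack=5)
Line 4: ['release'] (min_width=7, slack=12)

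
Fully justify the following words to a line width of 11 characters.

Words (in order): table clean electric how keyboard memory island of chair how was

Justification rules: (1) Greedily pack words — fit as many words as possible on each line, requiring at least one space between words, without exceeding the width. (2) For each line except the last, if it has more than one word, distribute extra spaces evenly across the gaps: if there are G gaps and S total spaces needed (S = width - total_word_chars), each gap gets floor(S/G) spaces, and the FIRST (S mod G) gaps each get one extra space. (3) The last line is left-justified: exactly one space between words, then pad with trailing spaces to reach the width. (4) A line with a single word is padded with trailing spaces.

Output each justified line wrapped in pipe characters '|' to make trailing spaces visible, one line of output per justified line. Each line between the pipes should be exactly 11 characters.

Line 1: ['table', 'clean'] (min_width=11, slack=0)
Line 2: ['electric'] (min_width=8, slack=3)
Line 3: ['how'] (min_width=3, slack=8)
Line 4: ['keyboard'] (min_width=8, slack=3)
Line 5: ['memory'] (min_width=6, slack=5)
Line 6: ['island', 'of'] (min_width=9, slack=2)
Line 7: ['chair', 'how'] (min_width=9, slack=2)
Line 8: ['was'] (min_width=3, slack=8)

Answer: |table clean|
|electric   |
|how        |
|keyboard   |
|memory     |
|island   of|
|chair   how|
|was        |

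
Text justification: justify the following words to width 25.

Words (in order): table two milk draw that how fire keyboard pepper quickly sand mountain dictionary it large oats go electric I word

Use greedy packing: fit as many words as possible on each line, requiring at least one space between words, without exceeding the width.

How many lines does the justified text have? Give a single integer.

Line 1: ['table', 'two', 'milk', 'draw', 'that'] (min_width=24, slack=1)
Line 2: ['how', 'fire', 'keyboard', 'pepper'] (min_width=24, slack=1)
Line 3: ['quickly', 'sand', 'mountain'] (min_width=21, slack=4)
Line 4: ['dictionary', 'it', 'large', 'oats'] (min_width=24, slack=1)
Line 5: ['go', 'electric', 'I', 'word'] (min_width=18, slack=7)
Total lines: 5

Answer: 5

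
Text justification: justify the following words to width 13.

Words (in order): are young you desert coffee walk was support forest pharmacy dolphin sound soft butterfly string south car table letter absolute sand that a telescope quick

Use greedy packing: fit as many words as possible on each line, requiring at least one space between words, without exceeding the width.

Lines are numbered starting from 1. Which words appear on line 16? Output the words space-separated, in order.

Line 1: ['are', 'young', 'you'] (min_width=13, slack=0)
Line 2: ['desert', 'coffee'] (min_width=13, slack=0)
Line 3: ['walk', 'was'] (min_width=8, slack=5)
Line 4: ['support'] (min_width=7, slack=6)
Line 5: ['forest'] (min_width=6, slack=7)
Line 6: ['pharmacy'] (min_width=8, slack=5)
Line 7: ['dolphin', 'sound'] (min_width=13, slack=0)
Line 8: ['soft'] (min_width=4, slack=9)
Line 9: ['butterfly'] (min_width=9, slack=4)
Line 10: ['string', 'south'] (min_width=12, slack=1)
Line 11: ['car', 'table'] (min_width=9, slack=4)
Line 12: ['letter'] (min_width=6, slack=7)
Line 13: ['absolute', 'sand'] (min_width=13, slack=0)
Line 14: ['that', 'a'] (min_width=6, slack=7)
Line 15: ['telescope'] (min_width=9, slack=4)
Line 16: ['quick'] (min_width=5, slack=8)

Answer: quick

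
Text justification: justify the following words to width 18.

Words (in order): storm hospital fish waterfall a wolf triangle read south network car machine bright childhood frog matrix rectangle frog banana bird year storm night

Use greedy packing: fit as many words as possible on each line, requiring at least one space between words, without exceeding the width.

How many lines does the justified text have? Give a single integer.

Line 1: ['storm', 'hospital'] (min_width=14, slack=4)
Line 2: ['fish', 'waterfall', 'a'] (min_width=16, slack=2)
Line 3: ['wolf', 'triangle', 'read'] (min_width=18, slack=0)
Line 4: ['south', 'network', 'car'] (min_width=17, slack=1)
Line 5: ['machine', 'bright'] (min_width=14, slack=4)
Line 6: ['childhood', 'frog'] (min_width=14, slack=4)
Line 7: ['matrix', 'rectangle'] (min_width=16, slack=2)
Line 8: ['frog', 'banana', 'bird'] (min_width=16, slack=2)
Line 9: ['year', 'storm', 'night'] (min_width=16, slack=2)
Total lines: 9

Answer: 9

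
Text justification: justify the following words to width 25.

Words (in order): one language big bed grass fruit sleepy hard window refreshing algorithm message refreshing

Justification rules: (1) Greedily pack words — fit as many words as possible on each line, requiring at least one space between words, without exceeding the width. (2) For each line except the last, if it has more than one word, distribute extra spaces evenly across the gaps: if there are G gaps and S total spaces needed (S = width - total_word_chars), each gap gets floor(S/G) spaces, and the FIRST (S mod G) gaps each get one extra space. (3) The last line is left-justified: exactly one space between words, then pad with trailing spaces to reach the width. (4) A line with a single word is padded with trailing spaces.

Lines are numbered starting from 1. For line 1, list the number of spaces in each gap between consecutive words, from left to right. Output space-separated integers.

Line 1: ['one', 'language', 'big', 'bed'] (min_width=20, slack=5)
Line 2: ['grass', 'fruit', 'sleepy', 'hard'] (min_width=23, slack=2)
Line 3: ['window', 'refreshing'] (min_width=17, slack=8)
Line 4: ['algorithm', 'message'] (min_width=17, slack=8)
Line 5: ['refreshing'] (min_width=10, slack=15)

Answer: 3 3 2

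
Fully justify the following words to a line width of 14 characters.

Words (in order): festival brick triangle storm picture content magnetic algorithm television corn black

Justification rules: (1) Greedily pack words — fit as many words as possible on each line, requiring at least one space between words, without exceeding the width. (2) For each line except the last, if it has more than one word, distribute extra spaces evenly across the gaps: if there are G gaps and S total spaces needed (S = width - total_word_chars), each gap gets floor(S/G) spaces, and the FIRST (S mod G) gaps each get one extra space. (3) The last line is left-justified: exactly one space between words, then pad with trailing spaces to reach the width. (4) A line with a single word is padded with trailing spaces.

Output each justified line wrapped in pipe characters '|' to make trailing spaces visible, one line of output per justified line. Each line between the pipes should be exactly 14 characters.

Answer: |festival brick|
|triangle storm|
|picture       |
|content       |
|magnetic      |
|algorithm     |
|television    |
|corn black    |

Derivation:
Line 1: ['festival', 'brick'] (min_width=14, slack=0)
Line 2: ['triangle', 'storm'] (min_width=14, slack=0)
Line 3: ['picture'] (min_width=7, slack=7)
Line 4: ['content'] (min_width=7, slack=7)
Line 5: ['magnetic'] (min_width=8, slack=6)
Line 6: ['algorithm'] (min_width=9, slack=5)
Line 7: ['television'] (min_width=10, slack=4)
Line 8: ['corn', 'black'] (min_width=10, slack=4)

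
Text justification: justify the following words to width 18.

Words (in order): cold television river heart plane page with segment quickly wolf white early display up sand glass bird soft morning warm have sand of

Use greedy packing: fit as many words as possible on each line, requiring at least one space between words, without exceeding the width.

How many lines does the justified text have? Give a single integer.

Answer: 8

Derivation:
Line 1: ['cold', 'television'] (min_width=15, slack=3)
Line 2: ['river', 'heart', 'plane'] (min_width=17, slack=1)
Line 3: ['page', 'with', 'segment'] (min_width=17, slack=1)
Line 4: ['quickly', 'wolf', 'white'] (min_width=18, slack=0)
Line 5: ['early', 'display', 'up'] (min_width=16, slack=2)
Line 6: ['sand', 'glass', 'bird'] (min_width=15, slack=3)
Line 7: ['soft', 'morning', 'warm'] (min_width=17, slack=1)
Line 8: ['have', 'sand', 'of'] (min_width=12, slack=6)
Total lines: 8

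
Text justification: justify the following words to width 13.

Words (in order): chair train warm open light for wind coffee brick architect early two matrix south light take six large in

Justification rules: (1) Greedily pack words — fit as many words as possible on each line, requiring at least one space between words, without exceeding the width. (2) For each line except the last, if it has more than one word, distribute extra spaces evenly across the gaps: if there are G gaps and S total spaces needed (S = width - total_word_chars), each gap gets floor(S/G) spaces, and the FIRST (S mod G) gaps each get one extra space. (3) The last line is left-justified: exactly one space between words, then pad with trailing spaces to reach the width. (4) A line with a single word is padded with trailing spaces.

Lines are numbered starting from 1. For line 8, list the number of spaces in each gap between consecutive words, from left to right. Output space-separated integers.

Answer: 2

Derivation:
Line 1: ['chair', 'train'] (min_width=11, slack=2)
Line 2: ['warm', 'open'] (min_width=9, slack=4)
Line 3: ['light', 'for'] (min_width=9, slack=4)
Line 4: ['wind', 'coffee'] (min_width=11, slack=2)
Line 5: ['brick'] (min_width=5, slack=8)
Line 6: ['architect'] (min_width=9, slack=4)
Line 7: ['early', 'two'] (min_width=9, slack=4)
Line 8: ['matrix', 'south'] (min_width=12, slack=1)
Line 9: ['light', 'take'] (min_width=10, slack=3)
Line 10: ['six', 'large', 'in'] (min_width=12, slack=1)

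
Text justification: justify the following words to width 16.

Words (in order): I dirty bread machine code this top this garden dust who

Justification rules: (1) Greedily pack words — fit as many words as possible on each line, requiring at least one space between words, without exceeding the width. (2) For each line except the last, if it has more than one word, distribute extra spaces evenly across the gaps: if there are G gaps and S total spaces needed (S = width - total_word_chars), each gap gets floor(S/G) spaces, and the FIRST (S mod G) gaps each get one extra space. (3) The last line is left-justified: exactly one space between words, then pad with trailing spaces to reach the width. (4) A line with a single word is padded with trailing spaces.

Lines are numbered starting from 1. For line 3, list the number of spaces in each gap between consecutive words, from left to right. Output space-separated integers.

Answer: 3 2

Derivation:
Line 1: ['I', 'dirty', 'bread'] (min_width=13, slack=3)
Line 2: ['machine', 'code'] (min_width=12, slack=4)
Line 3: ['this', 'top', 'this'] (min_width=13, slack=3)
Line 4: ['garden', 'dust', 'who'] (min_width=15, slack=1)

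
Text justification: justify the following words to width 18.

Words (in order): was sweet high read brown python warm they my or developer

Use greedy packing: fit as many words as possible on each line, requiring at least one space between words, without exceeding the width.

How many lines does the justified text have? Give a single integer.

Line 1: ['was', 'sweet', 'high'] (min_width=14, slack=4)
Line 2: ['read', 'brown', 'python'] (min_width=17, slack=1)
Line 3: ['warm', 'they', 'my', 'or'] (min_width=15, slack=3)
Line 4: ['developer'] (min_width=9, slack=9)
Total lines: 4

Answer: 4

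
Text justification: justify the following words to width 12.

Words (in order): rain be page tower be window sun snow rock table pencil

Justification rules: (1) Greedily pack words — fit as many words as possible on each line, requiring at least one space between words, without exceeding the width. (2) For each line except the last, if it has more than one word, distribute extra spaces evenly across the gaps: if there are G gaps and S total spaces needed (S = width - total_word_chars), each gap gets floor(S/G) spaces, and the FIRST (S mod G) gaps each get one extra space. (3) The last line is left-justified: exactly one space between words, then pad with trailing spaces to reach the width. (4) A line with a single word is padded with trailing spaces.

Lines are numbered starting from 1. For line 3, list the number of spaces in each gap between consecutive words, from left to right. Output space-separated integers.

Line 1: ['rain', 'be', 'page'] (min_width=12, slack=0)
Line 2: ['tower', 'be'] (min_width=8, slack=4)
Line 3: ['window', 'sun'] (min_width=10, slack=2)
Line 4: ['snow', 'rock'] (min_width=9, slack=3)
Line 5: ['table', 'pencil'] (min_width=12, slack=0)

Answer: 3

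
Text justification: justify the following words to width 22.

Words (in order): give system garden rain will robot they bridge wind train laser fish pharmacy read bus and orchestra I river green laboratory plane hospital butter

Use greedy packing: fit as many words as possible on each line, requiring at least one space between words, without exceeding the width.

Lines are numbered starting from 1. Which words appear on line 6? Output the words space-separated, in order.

Line 1: ['give', 'system', 'garden'] (min_width=18, slack=4)
Line 2: ['rain', 'will', 'robot', 'they'] (min_width=20, slack=2)
Line 3: ['bridge', 'wind', 'train'] (min_width=17, slack=5)
Line 4: ['laser', 'fish', 'pharmacy'] (min_width=19, slack=3)
Line 5: ['read', 'bus', 'and', 'orchestra'] (min_width=22, slack=0)
Line 6: ['I', 'river', 'green'] (min_width=13, slack=9)
Line 7: ['laboratory', 'plane'] (min_width=16, slack=6)
Line 8: ['hospital', 'butter'] (min_width=15, slack=7)

Answer: I river green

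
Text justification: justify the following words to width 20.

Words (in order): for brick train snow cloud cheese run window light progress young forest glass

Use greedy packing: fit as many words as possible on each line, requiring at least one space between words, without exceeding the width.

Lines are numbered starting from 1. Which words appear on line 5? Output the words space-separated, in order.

Line 1: ['for', 'brick', 'train', 'snow'] (min_width=20, slack=0)
Line 2: ['cloud', 'cheese', 'run'] (min_width=16, slack=4)
Line 3: ['window', 'light'] (min_width=12, slack=8)
Line 4: ['progress', 'young'] (min_width=14, slack=6)
Line 5: ['forest', 'glass'] (min_width=12, slack=8)

Answer: forest glass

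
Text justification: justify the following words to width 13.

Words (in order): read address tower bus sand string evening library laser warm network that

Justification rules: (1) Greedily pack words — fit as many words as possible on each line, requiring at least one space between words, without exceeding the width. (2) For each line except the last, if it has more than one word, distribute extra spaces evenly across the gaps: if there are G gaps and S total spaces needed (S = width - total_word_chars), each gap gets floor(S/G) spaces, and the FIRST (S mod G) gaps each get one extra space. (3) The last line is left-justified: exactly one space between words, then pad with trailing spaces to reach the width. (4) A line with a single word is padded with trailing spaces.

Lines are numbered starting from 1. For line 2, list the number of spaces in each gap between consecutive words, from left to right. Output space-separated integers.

Line 1: ['read', 'address'] (min_width=12, slack=1)
Line 2: ['tower', 'bus'] (min_width=9, slack=4)
Line 3: ['sand', 'string'] (min_width=11, slack=2)
Line 4: ['evening'] (min_width=7, slack=6)
Line 5: ['library', 'laser'] (min_width=13, slack=0)
Line 6: ['warm', 'network'] (min_width=12, slack=1)
Line 7: ['that'] (min_width=4, slack=9)

Answer: 5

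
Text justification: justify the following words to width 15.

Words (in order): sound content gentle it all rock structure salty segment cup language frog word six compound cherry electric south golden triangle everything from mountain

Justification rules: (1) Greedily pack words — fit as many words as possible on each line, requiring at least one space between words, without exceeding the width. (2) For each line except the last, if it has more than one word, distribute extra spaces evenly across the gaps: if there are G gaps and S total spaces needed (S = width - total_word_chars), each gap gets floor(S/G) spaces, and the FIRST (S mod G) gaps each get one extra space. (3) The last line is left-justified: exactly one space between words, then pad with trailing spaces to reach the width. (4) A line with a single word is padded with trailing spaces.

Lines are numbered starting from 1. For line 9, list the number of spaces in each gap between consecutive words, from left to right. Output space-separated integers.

Answer: 1

Derivation:
Line 1: ['sound', 'content'] (min_width=13, slack=2)
Line 2: ['gentle', 'it', 'all'] (min_width=13, slack=2)
Line 3: ['rock', 'structure'] (min_width=14, slack=1)
Line 4: ['salty', 'segment'] (min_width=13, slack=2)
Line 5: ['cup', 'language'] (min_width=12, slack=3)
Line 6: ['frog', 'word', 'six'] (min_width=13, slack=2)
Line 7: ['compound', 'cherry'] (min_width=15, slack=0)
Line 8: ['electric', 'south'] (min_width=14, slack=1)
Line 9: ['golden', 'triangle'] (min_width=15, slack=0)
Line 10: ['everything', 'from'] (min_width=15, slack=0)
Line 11: ['mountain'] (min_width=8, slack=7)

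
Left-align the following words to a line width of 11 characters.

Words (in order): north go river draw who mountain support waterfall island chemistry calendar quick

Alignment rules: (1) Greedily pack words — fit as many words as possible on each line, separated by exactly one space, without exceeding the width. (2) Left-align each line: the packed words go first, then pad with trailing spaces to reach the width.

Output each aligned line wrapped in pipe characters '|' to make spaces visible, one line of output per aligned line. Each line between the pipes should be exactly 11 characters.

Answer: |north go   |
|river draw |
|who        |
|mountain   |
|support    |
|waterfall  |
|island     |
|chemistry  |
|calendar   |
|quick      |

Derivation:
Line 1: ['north', 'go'] (min_width=8, slack=3)
Line 2: ['river', 'draw'] (min_width=10, slack=1)
Line 3: ['who'] (min_width=3, slack=8)
Line 4: ['mountain'] (min_width=8, slack=3)
Line 5: ['support'] (min_width=7, slack=4)
Line 6: ['waterfall'] (min_width=9, slack=2)
Line 7: ['island'] (min_width=6, slack=5)
Line 8: ['chemistry'] (min_width=9, slack=2)
Line 9: ['calendar'] (min_width=8, slack=3)
Line 10: ['quick'] (min_width=5, slack=6)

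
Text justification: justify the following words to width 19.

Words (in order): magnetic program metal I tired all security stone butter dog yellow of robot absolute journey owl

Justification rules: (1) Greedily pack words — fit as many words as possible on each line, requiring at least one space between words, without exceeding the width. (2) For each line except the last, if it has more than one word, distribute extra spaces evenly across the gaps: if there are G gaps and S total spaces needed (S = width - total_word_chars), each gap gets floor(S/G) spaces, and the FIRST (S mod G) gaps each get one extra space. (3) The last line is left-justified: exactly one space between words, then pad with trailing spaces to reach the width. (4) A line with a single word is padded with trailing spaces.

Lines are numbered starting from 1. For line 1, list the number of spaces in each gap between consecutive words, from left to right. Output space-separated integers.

Answer: 4

Derivation:
Line 1: ['magnetic', 'program'] (min_width=16, slack=3)
Line 2: ['metal', 'I', 'tired', 'all'] (min_width=17, slack=2)
Line 3: ['security', 'stone'] (min_width=14, slack=5)
Line 4: ['butter', 'dog', 'yellow'] (min_width=17, slack=2)
Line 5: ['of', 'robot', 'absolute'] (min_width=17, slack=2)
Line 6: ['journey', 'owl'] (min_width=11, slack=8)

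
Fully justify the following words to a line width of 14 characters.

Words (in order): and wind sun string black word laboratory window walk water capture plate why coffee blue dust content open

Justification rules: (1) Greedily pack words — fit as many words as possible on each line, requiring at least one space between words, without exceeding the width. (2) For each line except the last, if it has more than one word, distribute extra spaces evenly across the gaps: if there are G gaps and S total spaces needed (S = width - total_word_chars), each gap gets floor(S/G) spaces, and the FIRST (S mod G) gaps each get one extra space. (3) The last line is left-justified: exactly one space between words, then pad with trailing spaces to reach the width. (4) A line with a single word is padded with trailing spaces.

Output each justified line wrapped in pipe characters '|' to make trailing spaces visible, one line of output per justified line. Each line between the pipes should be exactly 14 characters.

Answer: |and  wind  sun|
|string   black|
|word          |
|laboratory    |
|window    walk|
|water  capture|
|plate      why|
|coffee    blue|
|dust   content|
|open          |

Derivation:
Line 1: ['and', 'wind', 'sun'] (min_width=12, slack=2)
Line 2: ['string', 'black'] (min_width=12, slack=2)
Line 3: ['word'] (min_width=4, slack=10)
Line 4: ['laboratory'] (min_width=10, slack=4)
Line 5: ['window', 'walk'] (min_width=11, slack=3)
Line 6: ['water', 'capture'] (min_width=13, slack=1)
Line 7: ['plate', 'why'] (min_width=9, slack=5)
Line 8: ['coffee', 'blue'] (min_width=11, slack=3)
Line 9: ['dust', 'content'] (min_width=12, slack=2)
Line 10: ['open'] (min_width=4, slack=10)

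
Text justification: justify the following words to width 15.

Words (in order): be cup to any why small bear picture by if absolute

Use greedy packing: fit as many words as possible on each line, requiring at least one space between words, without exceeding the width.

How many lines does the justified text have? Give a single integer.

Answer: 4

Derivation:
Line 1: ['be', 'cup', 'to', 'any'] (min_width=13, slack=2)
Line 2: ['why', 'small', 'bear'] (min_width=14, slack=1)
Line 3: ['picture', 'by', 'if'] (min_width=13, slack=2)
Line 4: ['absolute'] (min_width=8, slack=7)
Total lines: 4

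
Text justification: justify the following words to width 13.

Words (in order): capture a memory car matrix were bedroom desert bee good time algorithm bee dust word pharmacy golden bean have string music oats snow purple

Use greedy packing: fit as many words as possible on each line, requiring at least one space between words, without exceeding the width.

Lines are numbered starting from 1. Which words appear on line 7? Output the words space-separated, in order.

Line 1: ['capture', 'a'] (min_width=9, slack=4)
Line 2: ['memory', 'car'] (min_width=10, slack=3)
Line 3: ['matrix', 'were'] (min_width=11, slack=2)
Line 4: ['bedroom'] (min_width=7, slack=6)
Line 5: ['desert', 'bee'] (min_width=10, slack=3)
Line 6: ['good', 'time'] (min_width=9, slack=4)
Line 7: ['algorithm', 'bee'] (min_width=13, slack=0)
Line 8: ['dust', 'word'] (min_width=9, slack=4)
Line 9: ['pharmacy'] (min_width=8, slack=5)
Line 10: ['golden', 'bean'] (min_width=11, slack=2)
Line 11: ['have', 'string'] (min_width=11, slack=2)
Line 12: ['music', 'oats'] (min_width=10, slack=3)
Line 13: ['snow', 'purple'] (min_width=11, slack=2)

Answer: algorithm bee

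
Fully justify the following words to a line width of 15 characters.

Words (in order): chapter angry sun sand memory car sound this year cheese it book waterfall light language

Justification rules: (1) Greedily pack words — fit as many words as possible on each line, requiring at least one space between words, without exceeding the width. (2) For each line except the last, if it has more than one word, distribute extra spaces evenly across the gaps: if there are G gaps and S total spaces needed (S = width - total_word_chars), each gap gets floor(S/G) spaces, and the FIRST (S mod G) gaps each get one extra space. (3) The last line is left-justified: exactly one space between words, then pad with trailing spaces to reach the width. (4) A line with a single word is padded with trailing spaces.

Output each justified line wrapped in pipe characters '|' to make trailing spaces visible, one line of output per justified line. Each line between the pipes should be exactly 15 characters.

Answer: |chapter   angry|
|sun sand memory|
|car  sound this|
|year  cheese it|
|book  waterfall|
|light language |

Derivation:
Line 1: ['chapter', 'angry'] (min_width=13, slack=2)
Line 2: ['sun', 'sand', 'memory'] (min_width=15, slack=0)
Line 3: ['car', 'sound', 'this'] (min_width=14, slack=1)
Line 4: ['year', 'cheese', 'it'] (min_width=14, slack=1)
Line 5: ['book', 'waterfall'] (min_width=14, slack=1)
Line 6: ['light', 'language'] (min_width=14, slack=1)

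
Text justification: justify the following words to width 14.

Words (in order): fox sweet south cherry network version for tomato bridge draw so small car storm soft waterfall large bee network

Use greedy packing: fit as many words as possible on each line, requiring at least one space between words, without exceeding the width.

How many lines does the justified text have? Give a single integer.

Answer: 10

Derivation:
Line 1: ['fox', 'sweet'] (min_width=9, slack=5)
Line 2: ['south', 'cherry'] (min_width=12, slack=2)
Line 3: ['network'] (min_width=7, slack=7)
Line 4: ['version', 'for'] (min_width=11, slack=3)
Line 5: ['tomato', 'bridge'] (min_width=13, slack=1)
Line 6: ['draw', 'so', 'small'] (min_width=13, slack=1)
Line 7: ['car', 'storm', 'soft'] (min_width=14, slack=0)
Line 8: ['waterfall'] (min_width=9, slack=5)
Line 9: ['large', 'bee'] (min_width=9, slack=5)
Line 10: ['network'] (min_width=7, slack=7)
Total lines: 10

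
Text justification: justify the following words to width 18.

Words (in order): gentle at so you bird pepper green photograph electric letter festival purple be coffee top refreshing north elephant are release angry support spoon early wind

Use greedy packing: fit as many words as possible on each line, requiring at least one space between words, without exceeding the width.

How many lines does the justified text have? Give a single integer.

Line 1: ['gentle', 'at', 'so', 'you'] (min_width=16, slack=2)
Line 2: ['bird', 'pepper', 'green'] (min_width=17, slack=1)
Line 3: ['photograph'] (min_width=10, slack=8)
Line 4: ['electric', 'letter'] (min_width=15, slack=3)
Line 5: ['festival', 'purple', 'be'] (min_width=18, slack=0)
Line 6: ['coffee', 'top'] (min_width=10, slack=8)
Line 7: ['refreshing', 'north'] (min_width=16, slack=2)
Line 8: ['elephant', 'are'] (min_width=12, slack=6)
Line 9: ['release', 'angry'] (min_width=13, slack=5)
Line 10: ['support', 'spoon'] (min_width=13, slack=5)
Line 11: ['early', 'wind'] (min_width=10, slack=8)
Total lines: 11

Answer: 11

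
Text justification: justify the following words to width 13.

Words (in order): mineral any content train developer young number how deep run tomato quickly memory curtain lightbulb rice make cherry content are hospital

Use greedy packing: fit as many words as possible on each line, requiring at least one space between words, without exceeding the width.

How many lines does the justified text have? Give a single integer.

Line 1: ['mineral', 'any'] (min_width=11, slack=2)
Line 2: ['content', 'train'] (min_width=13, slack=0)
Line 3: ['developer'] (min_width=9, slack=4)
Line 4: ['young', 'number'] (min_width=12, slack=1)
Line 5: ['how', 'deep', 'run'] (min_width=12, slack=1)
Line 6: ['tomato'] (min_width=6, slack=7)
Line 7: ['quickly'] (min_width=7, slack=6)
Line 8: ['memory'] (min_width=6, slack=7)
Line 9: ['curtain'] (min_width=7, slack=6)
Line 10: ['lightbulb'] (min_width=9, slack=4)
Line 11: ['rice', 'make'] (min_width=9, slack=4)
Line 12: ['cherry'] (min_width=6, slack=7)
Line 13: ['content', 'are'] (min_width=11, slack=2)
Line 14: ['hospital'] (min_width=8, slack=5)
Total lines: 14

Answer: 14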